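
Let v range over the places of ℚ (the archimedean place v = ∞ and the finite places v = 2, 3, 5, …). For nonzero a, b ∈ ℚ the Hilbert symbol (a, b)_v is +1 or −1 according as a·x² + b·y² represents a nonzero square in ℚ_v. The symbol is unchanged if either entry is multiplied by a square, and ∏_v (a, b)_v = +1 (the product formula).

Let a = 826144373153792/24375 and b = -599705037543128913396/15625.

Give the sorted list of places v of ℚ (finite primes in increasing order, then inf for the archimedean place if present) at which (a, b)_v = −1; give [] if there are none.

Mod squares: a ≡ 65009262318, b ≡ -69069. Check v ∈ {∞, 2, 3, 5, 7, 11, 13, 17, 19, 23, 31, 47}.
v=31: a=31^1·(≡3), b=31^2·(≡23) mod 31; (3|31)=-1, (23|31)=-1; (−1)^{1·2·15}·(-1)^2·(-1)^1 = -1.
v=∞: 65009262318 > 0 and -69069 < 0  ⇒  (a,b)_∞ = +1.
v=11: a=11^3·(≡2), b=11^3·(≡8) mod 11; (2|11)=-1, (8|11)=-1; (−1)^{3·3·5}·(-1)^3·(-1)^3 = -1.
v=13: a=13^-1·(≡10), b=13^1·(≡12) mod 13; (10|13)=+1, (12|13)=+1; (−1)^{-1·1·6}·(+1)^1·(+1)^-1 = +1.
v=23: a=23^1·(≡1), b=23^1·(≡17) mod 23; (1|23)=+1, (17|23)=-1; (−1)^{1·1·11}·(+1)^1·(-1)^1 = +1.
v=47: a=47^1·(≡19), b=47^2·(≡24) mod 47; (19|47)=-1, (24|47)=+1; (−1)^{1·2·23}·(-1)^2·(+1)^1 = +1.
v=3: a=3^-1·(≡2), b=3^5·(≡2) mod 3; (2|3)=-1, (2|3)=-1; (−1)^{-1·5·1}·(-1)^5·(-1)^-1 = -1.
v=7: a=7^1·(≡4), b=7^1·(≡5) mod 7; (4|7)=+1, (5|7)=-1; (−1)^{1·1·3}·(+1)^1·(-1)^1 = +1.
v=19: a=19^1·(≡9), b=19^2·(≡13) mod 19; (9|19)=+1, (13|19)=-1; (−1)^{1·2·9}·(+1)^2·(-1)^1 = -1.
v=5: a=5^-4·(≡3), b=5^-6·(≡4) mod 5; (3|5)=-1, (4|5)=+1; (−1)^{-4·-6·2}·(-1)^-6·(+1)^-4 = +1.
v=17: a=17^1·(≡11), b=17^2·(≡13) mod 17; (11|17)=-1, (13|17)=+1; (−1)^{1·2·8}·(-1)^2·(+1)^1 = +1.
v=2: v_2(a)=13, v_2(b)=2; units ≡ 7, 3 (mod 8); ε·ε+αω+βω = 1·1+13·1+2·0 ≡ 0  ⇒  (a,b)_2 = +1.
(65009262318, -69069 / ℚ) ramifies at {3, 11, 19, 31}: a division algebra.

[3, 11, 19, 31]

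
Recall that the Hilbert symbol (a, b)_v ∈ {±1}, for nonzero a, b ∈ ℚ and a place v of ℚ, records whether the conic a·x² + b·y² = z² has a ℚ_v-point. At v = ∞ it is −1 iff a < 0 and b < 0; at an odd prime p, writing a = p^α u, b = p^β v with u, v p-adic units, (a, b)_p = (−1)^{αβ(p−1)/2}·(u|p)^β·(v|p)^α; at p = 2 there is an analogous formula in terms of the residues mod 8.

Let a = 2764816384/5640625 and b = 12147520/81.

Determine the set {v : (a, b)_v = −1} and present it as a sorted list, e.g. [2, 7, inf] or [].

[11, 29]

(a, b) ≡ (319, 189805) mod (ℚ^×)²; places V = {2, 3, 5, 7, 11, 17, 19, 23, 29, ∞}.
(a,b)_2: α=14, β=6; u≡7, v≡5 (mod 8); ε(u)ε(v)=1·0, αω(v)=14·1, βω(u)=6·0; sum ≡ 0  ⇒  +1.
(a,b)_17: α=0, u≡4; β=1, v≡13 (mod 17); (4|17)=+1, (13|17)=+1; sign (−1)^0·+1^1·+1^0 = +1.
(a,b)_29: α=1, u≡14; β=1, v≡9 (mod 29); (14|29)=-1, (9|29)=+1; sign (−1)^0·-1^1·+1^1 = -1.
(a,b)_7: α=0, u≡2; β=1, v≡1 (mod 7); (2|7)=+1, (1|7)=+1; sign (−1)^0·+1^1·+1^0 = +1.
(a,b)_11: α=1, u≡2; β=1, v≡2 (mod 11); (2|11)=-1, (2|11)=-1; sign (−1)^1·-1^1·-1^1 = -1.
(a,b)_3: α=0, u≡1; β=-4, v≡1 (mod 3); (1|3)=+1, (1|3)=+1; sign (−1)^0·+1^-4·+1^0 = +1.
(a,b)_19: α=-2, u≡13; β=0, v≡12 (mod 19); (13|19)=-1, (12|19)=-1; sign (−1)^0·-1^0·-1^-2 = +1.
(a,b)_23: α=2, u≡7; β=0, v≡2 (mod 23); (7|23)=-1, (2|23)=+1; sign (−1)^0·-1^0·+1^2 = +1.
(a,b)_∞: sgn(319)=+, sgn(189805)=+, so +1.
(a,b)_5: α=-6, u≡4; β=1, v≡4 (mod 5); (4|5)=+1, (4|5)=+1; sign (−1)^0·+1^1·+1^-6 = +1.
Ram(319, 189805) = {11, 29}; no ℚ_11-point on the conic.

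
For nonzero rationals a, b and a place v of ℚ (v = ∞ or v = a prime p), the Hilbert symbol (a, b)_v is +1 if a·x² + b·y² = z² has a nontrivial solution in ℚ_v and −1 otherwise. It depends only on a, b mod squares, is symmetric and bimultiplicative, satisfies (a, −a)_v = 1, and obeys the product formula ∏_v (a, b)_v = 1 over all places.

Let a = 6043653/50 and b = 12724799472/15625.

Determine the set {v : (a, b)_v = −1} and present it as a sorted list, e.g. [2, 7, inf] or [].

(a, b) ≡ (149226, 7) mod (ℚ^×)²; places V = {2, 3, 5, 7, 11, 17, 19, ∞}.
(a,b)_3: α=5, u≡2; β=2, v≡1 (mod 3); (2|3)=-1, (1|3)=+1; sign (−1)^0·-1^2·+1^5 = +1.
(a,b)_19: α=1, u≡7; β=2, v≡4 (mod 19); (7|19)=+1, (4|19)=+1; sign (−1)^0·+1^2·+1^1 = +1.
(a,b)_11: α=1, u≡1; β=2, v≡7 (mod 11); (1|11)=+1, (7|11)=-1; sign (−1)^0·+1^2·-1^1 = -1.
(a,b)_17: α=1, u≡12; β=2, v≡3 (mod 17); (12|17)=-1, (3|17)=-1; sign (−1)^0·-1^2·-1^1 = -1.
(a,b)_2: α=-1, β=4; u≡5, v≡7 (mod 8); ε(u)ε(v)=0·1, αω(v)=-1·0, βω(u)=4·1; sum ≡ 0  ⇒  +1.
(a,b)_7: α=1, u≡6; β=1, v≡1 (mod 7); (6|7)=-1, (1|7)=+1; sign (−1)^1·-1^1·+1^1 = +1.
(a,b)_∞: sgn(149226)=+, sgn(7)=+, so +1.
(a,b)_5: α=-2, u≡4; β=-6, v≡2 (mod 5); (4|5)=+1, (2|5)=-1; sign (−1)^0·+1^-6·-1^-2 = +1.
(149226, 7 / ℚ) ramifies at {11, 17}: a division algebra.

[11, 17]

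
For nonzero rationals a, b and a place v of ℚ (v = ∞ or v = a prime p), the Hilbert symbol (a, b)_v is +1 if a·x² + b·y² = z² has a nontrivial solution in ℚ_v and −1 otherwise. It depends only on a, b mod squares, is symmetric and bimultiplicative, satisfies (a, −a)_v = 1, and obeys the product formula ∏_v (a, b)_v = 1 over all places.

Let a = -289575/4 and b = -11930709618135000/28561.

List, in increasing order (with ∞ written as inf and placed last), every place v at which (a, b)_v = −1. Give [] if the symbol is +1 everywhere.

[31, inf]

(a, b) ≡ (-143, -8246) mod (ℚ^×)²; places V = {2, 3, 5, 7, 11, 13, 19, 31, ∞}.
(a,b)_2: α=-2, β=3; u≡1, v≡5 (mod 8); ε(u)ε(v)=0·0, αω(v)=-2·1, βω(u)=3·0; sum ≡ 0  ⇒  +1.
(a,b)_11: α=1, u≡5; β=2, v≡3 (mod 11); (5|11)=+1, (3|11)=+1; sign (−1)^0·+1^2·+1^1 = +1.
(a,b)_13: α=1, u≡5; β=-4, v≡9 (mod 13); (5|13)=-1, (9|13)=+1; sign (−1)^0·-1^-4·+1^1 = +1.
(a,b)_3: α=4, u≡1; β=14, v≡1 (mod 3); (1|3)=+1, (1|3)=+1; sign (−1)^0·+1^14·+1^4 = +1.
(a,b)_∞: sgn(-143)=−, sgn(-8246)=−, so -1.
(a,b)_31: α=0, u≡30; β=1, v≡26 (mod 31); (30|31)=-1, (26|31)=-1; sign (−1)^0·-1^1·-1^0 = -1.
(a,b)_7: α=0, u≡2; β=1, v≡6 (mod 7); (2|7)=+1, (6|7)=-1; sign (−1)^0·+1^1·-1^0 = +1.
(a,b)_19: α=0, u≡1; β=1, v≡3 (mod 19); (1|19)=+1, (3|19)=-1; sign (−1)^0·+1^1·-1^0 = +1.
(a,b)_5: α=2, u≡3; β=4, v≡4 (mod 5); (3|5)=-1, (4|5)=+1; sign (−1)^0·-1^4·+1^2 = +1.
Ram(-143, -8246) = {31, ∞}; no ℚ_31-point on the conic.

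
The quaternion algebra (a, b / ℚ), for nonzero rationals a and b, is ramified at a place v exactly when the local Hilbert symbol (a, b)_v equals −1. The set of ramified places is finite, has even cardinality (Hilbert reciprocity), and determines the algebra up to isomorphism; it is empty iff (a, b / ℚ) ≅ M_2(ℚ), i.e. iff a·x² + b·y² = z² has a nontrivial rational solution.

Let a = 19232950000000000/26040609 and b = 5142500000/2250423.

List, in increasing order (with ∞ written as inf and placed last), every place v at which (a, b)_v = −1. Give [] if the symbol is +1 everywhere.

(a, b) ≡ (55, 1190) mod (ℚ^×)²; places V = {2, 3, 5, 7, 11, 17, ∞}.
(a,b)_11: α=3, u≡4; β=2, v≡7 (mod 11); (4|11)=+1, (7|11)=-1; sign (−1)^0·+1^2·-1^3 = -1.
(a,b)_17: α=2, u≡15; β=1, v≡2 (mod 17); (15|17)=+1, (2|17)=+1; sign (−1)^0·+1^1·+1^2 = +1.
(a,b)_5: α=11, u≡4; β=7, v≡3 (mod 5); (4|5)=+1, (3|5)=-1; sign (−1)^0·+1^7·-1^11 = -1.
(a,b)_2: α=10, β=5; u≡7, v≡3 (mod 8); ε(u)ε(v)=1·1, αω(v)=10·1, βω(u)=5·0; sum ≡ 1  ⇒  -1.
(a,b)_7: α=-2, u≡5; β=-3, v≡4 (mod 7); (5|7)=-1, (4|7)=+1; sign (−1)^0·-1^-3·+1^-2 = -1.
(a,b)_∞: sgn(55)=+, sgn(1190)=+, so +1.
(a,b)_3: α=-12, u≡1; β=-8, v≡2 (mod 3); (1|3)=+1, (2|3)=-1; sign (−1)^0·+1^-8·-1^-12 = +1.
|Ram(55, 1190)| = 4, even; anisotropic at {2, 5, 7, 11}.

[2, 5, 7, 11]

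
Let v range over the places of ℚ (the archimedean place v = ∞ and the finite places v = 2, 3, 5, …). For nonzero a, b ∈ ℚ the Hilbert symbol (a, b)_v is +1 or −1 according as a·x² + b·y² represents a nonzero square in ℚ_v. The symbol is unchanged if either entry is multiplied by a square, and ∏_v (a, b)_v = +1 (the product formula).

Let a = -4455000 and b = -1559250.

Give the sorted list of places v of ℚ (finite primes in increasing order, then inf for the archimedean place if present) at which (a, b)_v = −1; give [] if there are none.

[2, 5, 7, inf]

Mod squares: a ≡ -22, b ≡ -770. Check v ∈ {∞, 2, 3, 5, 7, 11}.
v=∞: -22 < 0 and -770 < 0  ⇒  (a,b)_∞ = -1.
v=3: a=3^4·(≡2), b=3^4·(≡1) mod 3; (2|3)=-1, (1|3)=+1; (−1)^{4·4·1}·(-1)^4·(+1)^4 = +1.
v=11: a=11^1·(≡9), b=11^1·(≡7) mod 11; (9|11)=+1, (7|11)=-1; (−1)^{1·1·5}·(+1)^1·(-1)^1 = +1.
v=5: a=5^4·(≡2), b=5^3·(≡1) mod 5; (2|5)=-1, (1|5)=+1; (−1)^{4·3·2}·(-1)^3·(+1)^4 = -1.
v=2: v_2(a)=3, v_2(b)=1; units ≡ 5, 7 (mod 8); ε·ε+αω+βω = 0·1+3·0+1·1 ≡ 1  ⇒  (a,b)_2 = -1.
v=7: a=7^0·(≡3), b=7^1·(≡4) mod 7; (3|7)=-1, (4|7)=+1; (−1)^{0·1·3}·(-1)^1·(+1)^0 = -1.
|Ram(-22, -770)| = 4, even; anisotropic at {2, 5, 7, ∞}.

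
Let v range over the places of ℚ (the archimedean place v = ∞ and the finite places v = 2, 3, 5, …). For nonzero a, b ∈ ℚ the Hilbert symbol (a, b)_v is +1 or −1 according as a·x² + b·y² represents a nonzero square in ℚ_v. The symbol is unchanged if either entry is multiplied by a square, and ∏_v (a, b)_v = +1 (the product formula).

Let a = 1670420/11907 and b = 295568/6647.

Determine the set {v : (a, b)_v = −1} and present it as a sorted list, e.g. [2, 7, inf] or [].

[2, 13, 23, 29]

Mod squares: a ≡ 15, b ≡ 8671. Check v ∈ {∞, 2, 3, 5, 7, 13, 17, 23, 29}.
v=5: a=5^1·(≡2), b=5^0·(≡4) mod 5; (2|5)=-1, (4|5)=+1; (−1)^{1·0·2}·(-1)^0·(+1)^1 = +1.
v=7: a=7^-2·(≡2), b=7^2·(≡3) mod 7; (2|7)=+1, (3|7)=-1; (−1)^{-2·2·3}·(+1)^2·(-1)^-2 = +1.
v=13: a=13^0·(≡2), b=13^1·(≡3) mod 13; (2|13)=-1, (3|13)=+1; (−1)^{0·1·6}·(-1)^1·(+1)^0 = -1.
v=29: a=29^0·(≡8), b=29^1·(≡7) mod 29; (8|29)=-1, (7|29)=+1; (−1)^{0·1·14}·(-1)^1·(+1)^0 = -1.
v=∞: 15 > 0 and 8671 > 0  ⇒  (a,b)_∞ = +1.
v=2: v_2(a)=2, v_2(b)=4; units ≡ 7, 7 (mod 8); ε·ε+αω+βω = 1·1+2·0+4·0 ≡ 1  ⇒  (a,b)_2 = -1.
v=23: a=23^0·(≡10), b=23^-1·(≡12) mod 23; (10|23)=-1, (12|23)=+1; (−1)^{0·-1·11}·(-1)^-1·(+1)^0 = -1.
v=17: a=17^4·(≡15), b=17^-2·(≡1) mod 17; (15|17)=+1, (1|17)=+1; (−1)^{4·-2·8}·(+1)^-2·(+1)^4 = +1.
v=3: a=3^-5·(≡2), b=3^0·(≡1) mod 3; (2|3)=-1, (1|3)=+1; (−1)^{-5·0·1}·(-1)^0·(+1)^-5 = +1.
(15, 8671 / ℚ) ramifies at {2, 13, 23, 29}: a division algebra.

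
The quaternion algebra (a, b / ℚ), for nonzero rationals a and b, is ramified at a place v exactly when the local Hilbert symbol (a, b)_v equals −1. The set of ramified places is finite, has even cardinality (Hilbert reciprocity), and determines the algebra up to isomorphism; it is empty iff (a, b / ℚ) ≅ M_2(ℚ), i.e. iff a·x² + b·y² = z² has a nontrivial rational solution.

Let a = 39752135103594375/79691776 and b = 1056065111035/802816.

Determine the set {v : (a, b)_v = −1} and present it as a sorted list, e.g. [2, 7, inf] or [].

Mod squares: a ≡ 8875264629, b ≡ 5192035. Check v ∈ {∞, 2, 3, 5, 7, 11, 19, 31, 37, 41, 43}.
v=31: a=31^1·(≡5), b=31^1·(≡29) mod 31; (5|31)=+1, (29|31)=-1; (−1)^{1·1·15}·(+1)^1·(-1)^1 = +1.
v=∞: 8875264629 > 0 and 5192035 > 0  ⇒  (a,b)_∞ = +1.
v=11: a=11^1·(≡1), b=11^2·(≡6) mod 11; (1|11)=+1, (6|11)=-1; (−1)^{1·2·5}·(+1)^2·(-1)^1 = -1.
v=2: v_2(a)=-22, v_2(b)=-14; units ≡ 5, 3 (mod 8); ε·ε+αω+βω = 0·1+-22·1+-14·1 ≡ 0  ⇒  (a,b)_2 = +1.
v=5: a=5^4·(≡1), b=5^1·(≡2) mod 5; (1|5)=+1, (2|5)=-1; (−1)^{4·1·2}·(+1)^1·(-1)^4 = +1.
v=37: a=37^1·(≡18), b=37^0·(≡25) mod 37; (18|37)=-1, (25|37)=+1; (−1)^{1·0·18}·(-1)^0·(+1)^1 = +1.
v=41: a=41^3·(≡9), b=41^3·(≡19) mod 41; (9|41)=+1, (19|41)=-1; (−1)^{3·3·20}·(+1)^3·(-1)^3 = -1.
v=3: a=3^5·(≡1), b=3^0·(≡1) mod 3; (1|3)=+1, (1|3)=+1; (−1)^{5·0·1}·(+1)^0·(+1)^5 = +1.
v=19: a=19^-1·(≡7), b=19^1·(≡11) mod 19; (7|19)=+1, (11|19)=+1; (−1)^{-1·1·9}·(+1)^1·(+1)^-1 = -1.
v=43: a=43^1·(≡21), b=43^1·(≡9) mod 43; (21|43)=+1, (9|43)=+1; (−1)^{1·1·21}·(+1)^1·(+1)^1 = -1.
v=7: a=7^1·(≡4), b=7^-2·(≡1) mod 7; (4|7)=+1, (1|7)=+1; (−1)^{1·-2·3}·(+1)^-2·(+1)^1 = +1.
Ram(8875264629, 5192035) = {11, 19, 41, 43}; no ℚ_11-point on the conic.

[11, 19, 41, 43]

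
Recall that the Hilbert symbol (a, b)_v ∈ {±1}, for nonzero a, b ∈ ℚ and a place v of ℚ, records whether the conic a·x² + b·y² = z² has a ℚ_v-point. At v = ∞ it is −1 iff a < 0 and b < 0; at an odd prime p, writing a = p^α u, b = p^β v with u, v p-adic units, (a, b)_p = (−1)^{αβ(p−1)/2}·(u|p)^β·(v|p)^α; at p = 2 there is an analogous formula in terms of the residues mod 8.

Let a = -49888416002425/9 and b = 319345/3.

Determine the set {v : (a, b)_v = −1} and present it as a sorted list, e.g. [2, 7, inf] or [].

Mod squares: a ≡ -17017, b ≡ 3315. Check v ∈ {∞, 2, 3, 5, 7, 11, 13, 17}.
v=7: a=7^5·(≡6), b=7^0·(≡4) mod 7; (6|7)=-1, (4|7)=+1; (−1)^{5·0·3}·(-1)^0·(+1)^5 = +1.
v=5: a=5^2·(≡2), b=5^1·(≡3) mod 5; (2|5)=-1, (3|5)=-1; (−1)^{2·1·2}·(-1)^1·(-1)^2 = -1.
v=11: a=11^1·(≡4), b=11^0·(≡5) mod 11; (4|11)=+1, (5|11)=+1; (−1)^{1·0·5}·(+1)^0·(+1)^1 = +1.
v=3: a=3^-2·(≡2), b=3^-1·(≡1) mod 3; (2|3)=-1, (1|3)=+1; (−1)^{-2·-1·1}·(-1)^-1·(+1)^-2 = -1.
v=∞: -17017 < 0 and 3315 > 0  ⇒  (a,b)_∞ = +1.
v=13: a=13^3·(≡1), b=13^1·(≡7) mod 13; (1|13)=+1, (7|13)=-1; (−1)^{3·1·6}·(+1)^1·(-1)^3 = -1.
v=2: v_2(a)=0, v_2(b)=0; units ≡ 7, 3 (mod 8); ε·ε+αω+βω = 1·1+0·1+0·0 ≡ 1  ⇒  (a,b)_2 = -1.
v=17: a=17^3·(≡8), b=17^3·(≡16) mod 17; (8|17)=+1, (16|17)=+1; (−1)^{3·3·8}·(+1)^3·(+1)^3 = +1.
(-17017, 3315 / ℚ) ramifies at {2, 3, 5, 13}: a division algebra.

[2, 3, 5, 13]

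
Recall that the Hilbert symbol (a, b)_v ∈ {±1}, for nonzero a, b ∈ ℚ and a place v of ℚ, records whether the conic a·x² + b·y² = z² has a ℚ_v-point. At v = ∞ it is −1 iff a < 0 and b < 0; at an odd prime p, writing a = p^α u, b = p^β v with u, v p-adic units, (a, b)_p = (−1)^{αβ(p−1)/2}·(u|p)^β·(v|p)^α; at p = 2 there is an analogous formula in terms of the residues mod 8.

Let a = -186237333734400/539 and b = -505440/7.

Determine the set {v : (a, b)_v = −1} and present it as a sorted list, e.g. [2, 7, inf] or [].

[2, 7, 13, inf]

Mod squares: a ≡ -11, b ≡ -2730. Check v ∈ {∞, 2, 3, 5, 7, 11, 13}.
v=5: a=5^2·(≡1), b=5^1·(≡1) mod 5; (1|5)=+1, (1|5)=+1; (−1)^{2·1·2}·(+1)^1·(+1)^2 = +1.
v=13: a=13^2·(≡5), b=13^1·(≡6) mod 13; (5|13)=-1, (6|13)=-1; (−1)^{2·1·6}·(-1)^1·(-1)^2 = -1.
v=2: v_2(a)=10, v_2(b)=5; units ≡ 5, 3 (mod 8); ε·ε+αω+βω = 0·1+10·1+5·1 ≡ 1  ⇒  (a,b)_2 = -1.
v=11: a=11^-1·(≡6), b=11^0·(≡3) mod 11; (6|11)=-1, (3|11)=+1; (−1)^{-1·0·5}·(-1)^0·(+1)^-1 = +1.
v=∞: -11 < 0 and -2730 < 0  ⇒  (a,b)_∞ = -1.
v=7: a=7^-2·(≡6), b=7^-1·(≡2) mod 7; (6|7)=-1, (2|7)=+1; (−1)^{-2·-1·3}·(-1)^-1·(+1)^-2 = -1.
v=3: a=3^16·(≡1), b=3^5·(≡2) mod 3; (1|3)=+1, (2|3)=-1; (−1)^{16·5·1}·(+1)^5·(-1)^16 = +1.
Ram(-11, -2730) = {2, 7, 13, ∞}; no ℚ_2-point on the conic.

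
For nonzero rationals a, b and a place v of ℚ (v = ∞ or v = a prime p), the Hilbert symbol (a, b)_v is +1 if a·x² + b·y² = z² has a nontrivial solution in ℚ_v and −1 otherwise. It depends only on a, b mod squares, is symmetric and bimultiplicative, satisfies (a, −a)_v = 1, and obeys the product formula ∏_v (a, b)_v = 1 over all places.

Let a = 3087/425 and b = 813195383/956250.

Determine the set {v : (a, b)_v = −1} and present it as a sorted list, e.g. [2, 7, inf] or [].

Mod squares: a ≡ 119, b ≡ 6760390. Check v ∈ {∞, 2, 3, 5, 7, 11, 13, 17, 19, 23}.
v=2: v_2(a)=0, v_2(b)=-1; units ≡ 7, 3 (mod 8); ε·ε+αω+βω = 1·1+0·1+-1·0 ≡ 1  ⇒  (a,b)_2 = -1.
v=7: a=7^3·(≡6), b=7^1·(≡1) mod 7; (6|7)=-1, (1|7)=+1; (−1)^{3·1·3}·(-1)^1·(+1)^3 = +1.
v=5: a=5^-2·(≡1), b=5^-5·(≡3) mod 5; (1|5)=+1, (3|5)=-1; (−1)^{-2·-5·2}·(+1)^-5·(-1)^-2 = +1.
v=∞: 119 > 0 and 6760390 > 0  ⇒  (a,b)_∞ = +1.
v=11: a=11^0·(≡1), b=11^2·(≡7) mod 11; (1|11)=+1, (7|11)=-1; (−1)^{0·2·5}·(+1)^2·(-1)^0 = +1.
v=23: a=23^0·(≡13), b=23^1·(≡4) mod 23; (13|23)=+1, (4|23)=+1; (−1)^{0·1·11}·(+1)^1·(+1)^0 = +1.
v=13: a=13^0·(≡5), b=13^3·(≡9) mod 13; (5|13)=-1, (9|13)=+1; (−1)^{0·3·6}·(-1)^3·(+1)^0 = -1.
v=3: a=3^2·(≡2), b=3^-2·(≡1) mod 3; (2|3)=-1, (1|3)=+1; (−1)^{2·-2·1}·(-1)^-2·(+1)^2 = +1.
v=17: a=17^-1·(≡14), b=17^-1·(≡14) mod 17; (14|17)=-1, (14|17)=-1; (−1)^{-1·-1·8}·(-1)^-1·(-1)^-1 = +1.
v=19: a=19^0·(≡4), b=19^1·(≡4) mod 19; (4|19)=+1, (4|19)=+1; (−1)^{0·1·9}·(+1)^1·(+1)^0 = +1.
(119, 6760390 / ℚ) ramifies at {2, 13}: a division algebra.

[2, 13]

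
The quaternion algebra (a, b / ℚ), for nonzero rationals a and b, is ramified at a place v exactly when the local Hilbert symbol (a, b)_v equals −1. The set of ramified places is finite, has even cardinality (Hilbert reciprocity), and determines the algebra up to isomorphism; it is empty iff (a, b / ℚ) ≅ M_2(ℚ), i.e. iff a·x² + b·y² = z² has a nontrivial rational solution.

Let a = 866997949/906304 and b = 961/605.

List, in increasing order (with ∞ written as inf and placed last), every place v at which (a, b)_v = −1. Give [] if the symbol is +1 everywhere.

(a, b) ≡ (468901, 5) mod (ℚ^×)²; places V = {2, 5, 7, 11, 17, 19, 23, 29, 31, 37, 43, ∞}.
(a,b)_43: α=2, u≡2; β=0, v≡5 (mod 43); (2|43)=-1, (5|43)=-1; sign (−1)^0·-1^0·-1^2 = +1.
(a,b)_17: α=-2, u≡5; β=0, v≡6 (mod 17); (5|17)=-1, (6|17)=-1; sign (−1)^0·-1^0·-1^-2 = +1.
(a,b)_∞: sgn(468901)=+, sgn(5)=+, so +1.
(a,b)_11: α=0, u≡5; β=-2, v≡3 (mod 11); (5|11)=+1, (3|11)=+1; sign (−1)^0·+1^-2·+1^0 = +1.
(a,b)_5: α=0, u≡1; β=-1, v≡1 (mod 5); (1|5)=+1, (1|5)=+1; sign (−1)^0·+1^-1·+1^0 = +1.
(a,b)_29: α=1, u≡28; β=0, v≡28 (mod 29); (28|29)=+1, (28|29)=+1; sign (−1)^0·+1^0·+1^1 = +1.
(a,b)_2: α=-6, β=0; u≡5, v≡5 (mod 8); ε(u)ε(v)=0·0, αω(v)=-6·1, βω(u)=0·1; sum ≡ 0  ⇒  +1.
(a,b)_31: α=0, u≡29; β=2, v≡2 (mod 31); (29|31)=-1, (2|31)=+1; sign (−1)^0·-1^2·+1^0 = +1.
(a,b)_23: α=1, u≡1; β=0, v≡19 (mod 23); (1|23)=+1, (19|23)=-1; sign (−1)^0·+1^0·-1^1 = -1.
(a,b)_37: α=1, u≡32; β=0, v≡17 (mod 37); (32|37)=-1, (17|37)=-1; sign (−1)^0·-1^0·-1^1 = -1.
(a,b)_7: α=-2, u≡3; β=0, v≡3 (mod 7); (3|7)=-1, (3|7)=-1; sign (−1)^0·-1^0·-1^-2 = +1.
(a,b)_19: α=1, u≡16; β=0, v≡9 (mod 19); (16|19)=+1, (9|19)=+1; sign (−1)^0·+1^0·+1^1 = +1.
Ram(468901, 5) = {23, 37}; no ℚ_23-point on the conic.

[23, 37]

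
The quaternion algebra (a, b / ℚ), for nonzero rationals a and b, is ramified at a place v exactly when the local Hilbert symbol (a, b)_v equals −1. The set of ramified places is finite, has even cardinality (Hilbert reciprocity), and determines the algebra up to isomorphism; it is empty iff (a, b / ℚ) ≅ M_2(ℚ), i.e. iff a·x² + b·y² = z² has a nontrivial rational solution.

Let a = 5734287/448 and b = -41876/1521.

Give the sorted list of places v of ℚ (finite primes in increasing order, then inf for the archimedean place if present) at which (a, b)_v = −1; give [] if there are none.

[7, 17]

(a, b) ≡ (4641, -29) mod (ℚ^×)²; places V = {2, 3, 7, 13, 17, 19, 29, 31, ∞}.
(a,b)_3: α=3, u≡2; β=-2, v≡1 (mod 3); (2|3)=-1, (1|3)=+1; sign (−1)^0·-1^-2·+1^3 = +1.
(a,b)_31: α=2, u≡21; β=0, v≡18 (mod 31); (21|31)=-1, (18|31)=+1; sign (−1)^0·-1^0·+1^2 = +1.
(a,b)_∞: sgn(4641)=+, sgn(-29)=−, so +1.
(a,b)_19: α=0, u≡1; β=2, v≡17 (mod 19); (1|19)=+1, (17|19)=+1; sign (−1)^0·+1^2·+1^0 = +1.
(a,b)_2: α=-6, β=2; u≡1, v≡3 (mod 8); ε(u)ε(v)=0·1, αω(v)=-6·1, βω(u)=2·0; sum ≡ 0  ⇒  +1.
(a,b)_13: α=1, u≡8; β=-2, v≡4 (mod 13); (8|13)=-1, (4|13)=+1; sign (−1)^0·-1^-2·+1^1 = +1.
(a,b)_17: α=1, u≡8; β=0, v≡10 (mod 17); (8|17)=+1, (10|17)=-1; sign (−1)^0·+1^0·-1^1 = -1.
(a,b)_29: α=0, u≡9; β=1, v≡25 (mod 29); (9|29)=+1, (25|29)=+1; sign (−1)^0·+1^1·+1^0 = +1.
(a,b)_7: α=-1, u≡6; β=0, v≡6 (mod 7); (6|7)=-1, (6|7)=-1; sign (−1)^0·-1^0·-1^-1 = -1.
|Ram(4641, -29)| = 2, even; anisotropic at {7, 17}.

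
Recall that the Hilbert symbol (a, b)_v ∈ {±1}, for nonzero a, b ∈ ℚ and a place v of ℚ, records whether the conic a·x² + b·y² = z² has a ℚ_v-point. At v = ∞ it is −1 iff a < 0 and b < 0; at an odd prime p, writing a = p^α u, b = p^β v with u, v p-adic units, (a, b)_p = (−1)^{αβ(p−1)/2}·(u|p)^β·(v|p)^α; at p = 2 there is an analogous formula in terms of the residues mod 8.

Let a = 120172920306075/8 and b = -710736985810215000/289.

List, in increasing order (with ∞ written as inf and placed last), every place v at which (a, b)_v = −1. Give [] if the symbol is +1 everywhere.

[23, 31]

Mod squares: a ≡ 27094, b ≡ -8246. Check v ∈ {∞, 2, 3, 5, 7, 13, 17, 19, 23, 31}.
v=23: a=23^3·(≡19), b=23^4·(≡15) mod 23; (19|23)=-1, (15|23)=-1; (−1)^{3·4·11}·(-1)^4·(-1)^3 = -1.
v=31: a=31^1·(≡30), b=31^1·(≡15) mod 31; (30|31)=-1, (15|31)=-1; (−1)^{1·1·15}·(-1)^1·(-1)^1 = -1.
v=13: a=13^2·(≡2), b=13^2·(≡10) mod 13; (2|13)=-1, (10|13)=+1; (−1)^{2·2·6}·(-1)^2·(+1)^2 = +1.
v=3: a=3^4·(≡1), b=3^6·(≡1) mod 3; (1|3)=+1, (1|3)=+1; (−1)^{4·6·1}·(+1)^6·(+1)^4 = +1.
v=5: a=5^2·(≡1), b=5^4·(≡4) mod 5; (1|5)=+1, (4|5)=+1; (−1)^{2·4·2}·(+1)^4·(+1)^2 = +1.
v=2: v_2(a)=-3, v_2(b)=3; units ≡ 3, 5 (mod 8); ε·ε+αω+βω = 1·0+-3·1+3·1 ≡ 0  ⇒  (a,b)_2 = +1.
v=17: a=17^0·(≡15), b=17^-2·(≡9) mod 17; (15|17)=+1, (9|17)=+1; (−1)^{0·-2·8}·(+1)^-2·(+1)^0 = +1.
v=19: a=19^1·(≡5), b=19^1·(≡15) mod 19; (5|19)=+1, (15|19)=-1; (−1)^{1·1·9}·(+1)^1·(-1)^1 = +1.
v=∞: 27094 > 0 and -8246 < 0  ⇒  (a,b)_∞ = +1.
v=7: a=7^2·(≡2), b=7^1·(≡5) mod 7; (2|7)=+1, (5|7)=-1; (−1)^{2·1·3}·(+1)^1·(-1)^2 = +1.
(27094, -8246 / ℚ) ramifies at {23, 31}: a division algebra.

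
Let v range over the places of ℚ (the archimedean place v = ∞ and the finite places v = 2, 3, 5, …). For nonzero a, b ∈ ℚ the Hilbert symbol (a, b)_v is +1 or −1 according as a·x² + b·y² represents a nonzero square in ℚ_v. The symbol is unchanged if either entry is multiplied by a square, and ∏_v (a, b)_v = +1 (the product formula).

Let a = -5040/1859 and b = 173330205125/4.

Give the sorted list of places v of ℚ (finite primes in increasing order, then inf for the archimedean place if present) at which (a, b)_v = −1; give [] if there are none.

[5, 7, 11, 19]

Mod squares: a ≡ -385, b ≡ 168245. Check v ∈ {∞, 2, 3, 5, 7, 11, 13, 19, 23, 29}.
v=29: a=29^0·(≡2), b=29^2·(≡28) mod 29; (2|29)=-1, (28|29)=+1; (−1)^{0·2·14}·(-1)^2·(+1)^0 = +1.
v=∞: -385 < 0 and 168245 > 0  ⇒  (a,b)_∞ = +1.
v=23: a=23^0·(≡18), b=23^1·(≡8) mod 23; (18|23)=+1, (8|23)=+1; (−1)^{0·1·11}·(+1)^1·(+1)^0 = +1.
v=7: a=7^1·(≡2), b=7^3·(≡4) mod 7; (2|7)=+1, (4|7)=+1; (−1)^{1·3·3}·(+1)^3·(+1)^1 = -1.
v=5: a=5^1·(≡3), b=5^3·(≡4) mod 5; (3|5)=-1, (4|5)=+1; (−1)^{1·3·2}·(-1)^3·(+1)^1 = -1.
v=3: a=3^2·(≡2), b=3^0·(≡2) mod 3; (2|3)=-1, (2|3)=-1; (−1)^{2·0·1}·(-1)^0·(-1)^2 = +1.
v=13: a=13^-2·(≡11), b=13^0·(≡3) mod 13; (11|13)=-1, (3|13)=+1; (−1)^{-2·0·6}·(-1)^0·(+1)^-2 = +1.
v=2: v_2(a)=4, v_2(b)=-2; units ≡ 7, 5 (mod 8); ε·ε+αω+βω = 1·0+4·1+-2·0 ≡ 0  ⇒  (a,b)_2 = +1.
v=11: a=11^-1·(≡5), b=11^1·(≡3) mod 11; (5|11)=+1, (3|11)=+1; (−1)^{-1·1·5}·(+1)^1·(+1)^-1 = -1.
v=19: a=19^0·(≡8), b=19^1·(≡16) mod 19; (8|19)=-1, (16|19)=+1; (−1)^{0·1·9}·(-1)^1·(+1)^0 = -1.
|Ram(-385, 168245)| = 4, even; anisotropic at {5, 7, 11, 19}.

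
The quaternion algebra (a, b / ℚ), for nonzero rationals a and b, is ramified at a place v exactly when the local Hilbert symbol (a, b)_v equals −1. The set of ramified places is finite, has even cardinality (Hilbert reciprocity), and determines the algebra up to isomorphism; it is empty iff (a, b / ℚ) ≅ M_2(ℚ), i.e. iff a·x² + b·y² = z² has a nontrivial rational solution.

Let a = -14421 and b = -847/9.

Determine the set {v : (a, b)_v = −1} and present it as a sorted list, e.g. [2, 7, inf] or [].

[3, 7, 19, inf]

Mod squares: a ≡ -14421, b ≡ -7. Check v ∈ {∞, 2, 3, 7, 11, 19, 23}.
v=3: a=3^1·(≡2), b=3^-2·(≡2) mod 3; (2|3)=-1, (2|3)=-1; (−1)^{1·-2·1}·(-1)^-2·(-1)^1 = -1.
v=∞: -14421 < 0 and -7 < 0  ⇒  (a,b)_∞ = -1.
v=19: a=19^1·(≡1), b=19^0·(≡3) mod 19; (1|19)=+1, (3|19)=-1; (−1)^{1·0·9}·(+1)^0·(-1)^1 = -1.
v=11: a=11^1·(≡9), b=11^2·(≡9) mod 11; (9|11)=+1, (9|11)=+1; (−1)^{1·2·5}·(+1)^2·(+1)^1 = +1.
v=7: a=7^0·(≡6), b=7^1·(≡6) mod 7; (6|7)=-1, (6|7)=-1; (−1)^{0·1·3}·(-1)^1·(-1)^0 = -1.
v=2: v_2(a)=0, v_2(b)=0; units ≡ 3, 1 (mod 8); ε·ε+αω+βω = 1·0+0·0+0·1 ≡ 0  ⇒  (a,b)_2 = +1.
v=23: a=23^1·(≡17), b=23^0·(≡3) mod 23; (17|23)=-1, (3|23)=+1; (−1)^{1·0·11}·(-1)^0·(+1)^1 = +1.
Ram(-14421, -7) = {3, 7, 19, ∞}; no ℚ_3-point on the conic.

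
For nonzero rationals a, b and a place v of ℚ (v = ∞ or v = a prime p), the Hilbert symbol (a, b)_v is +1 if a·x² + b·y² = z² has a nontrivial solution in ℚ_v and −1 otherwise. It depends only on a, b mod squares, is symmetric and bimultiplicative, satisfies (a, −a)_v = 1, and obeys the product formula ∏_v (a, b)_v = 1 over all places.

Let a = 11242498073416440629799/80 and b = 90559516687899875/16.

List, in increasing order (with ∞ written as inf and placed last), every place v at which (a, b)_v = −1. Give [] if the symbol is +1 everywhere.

[2, 3]

(a, b) ≡ (60198102195, 111155) mod (ℚ^×)²; places V = {2, 3, 5, 7, 11, 13, 17, 37, 41, 43, 47, ∞}.
(a,b)_5: α=-1, u≡4; β=3, v≡4 (mod 5); (4|5)=+1, (4|5)=+1; sign (−1)^0·+1^3·+1^-1 = +1.
(a,b)_37: α=3, u≡5; β=2, v≡26 (mod 37); (5|37)=-1, (26|37)=+1; sign (−1)^0·-1^2·+1^3 = +1.
(a,b)_13: α=2, u≡1; β=0, v≡6 (mod 13); (1|13)=+1, (6|13)=-1; sign (−1)^0·+1^0·-1^2 = +1.
(a,b)_∞: sgn(60198102195)=+, sgn(111155)=+, so +1.
(a,b)_47: α=1, u≡27; β=1, v≡46 (mod 47); (27|47)=+1, (46|47)=-1; sign (−1)^1·+1^1·-1^1 = +1.
(a,b)_7: α=5, u≡3; β=2, v≡4 (mod 7); (3|7)=-1, (4|7)=+1; sign (−1)^0·-1^2·+1^5 = +1.
(a,b)_43: α=1, u≡23; β=1, v≡12 (mod 43); (23|43)=+1, (12|43)=-1; sign (−1)^1·+1^1·-1^1 = +1.
(a,b)_2: α=-4, β=-4; u≡3, v≡3 (mod 8); ε(u)ε(v)=1·1, αω(v)=-4·1, βω(u)=-4·1; sum ≡ 1  ⇒  -1.
(a,b)_17: α=1, u≡13; β=2, v≡9 (mod 17); (13|17)=+1, (9|17)=+1; sign (−1)^0·+1^2·+1^1 = +1.
(a,b)_41: α=3, u≡14; β=2, v≡1 (mod 41); (14|41)=-1, (1|41)=+1; sign (−1)^0·-1^2·+1^3 = +1.
(a,b)_3: α=1, u≡2; β=0, v≡2 (mod 3); (2|3)=-1, (2|3)=-1; sign (−1)^0·-1^0·-1^1 = -1.
(a,b)_11: α=1, u≡5; β=1, v≡8 (mod 11); (5|11)=+1, (8|11)=-1; sign (−1)^1·+1^1·-1^1 = +1.
(60198102195, 111155 / ℚ) ramifies at {2, 3}: a division algebra.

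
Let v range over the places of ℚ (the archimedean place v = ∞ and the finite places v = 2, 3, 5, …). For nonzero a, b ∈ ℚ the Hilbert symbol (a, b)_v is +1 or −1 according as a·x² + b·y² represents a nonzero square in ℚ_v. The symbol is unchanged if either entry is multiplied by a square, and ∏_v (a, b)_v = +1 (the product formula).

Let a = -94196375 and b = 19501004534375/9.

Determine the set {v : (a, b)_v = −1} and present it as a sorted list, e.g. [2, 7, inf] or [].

Mod squares: a ≡ -455, b ≡ 455. Check v ∈ {∞, 2, 3, 5, 7, 13}.
v=∞: -455 < 0 and 455 > 0  ⇒  (a,b)_∞ = +1.
v=7: a=7^3·(≡6), b=7^5·(≡2) mod 7; (6|7)=-1, (2|7)=+1; (−1)^{3·5·3}·(-1)^5·(+1)^3 = +1.
v=3: a=3^0·(≡1), b=3^-2·(≡2) mod 3; (1|3)=+1, (2|3)=-1; (−1)^{0·-2·1}·(+1)^-2·(-1)^0 = +1.
v=2: v_2(a)=0, v_2(b)=0; units ≡ 1, 7 (mod 8); ε·ε+αω+βω = 0·1+0·0+0·0 ≡ 0  ⇒  (a,b)_2 = +1.
v=13: a=13^3·(≡12), b=13^5·(≡9) mod 13; (12|13)=+1, (9|13)=+1; (−1)^{3·5·6}·(+1)^5·(+1)^3 = +1.
v=5: a=5^3·(≡4), b=5^5·(≡4) mod 5; (4|5)=+1, (4|5)=+1; (−1)^{3·5·2}·(+1)^5·(+1)^3 = +1.
Every local symbol is +1, so the conic -455·x² + 455·y² = z² has ℚ_v-points for all v and hence a ℚ-point; (a, b / ℚ) ≅ M_2(ℚ).

[]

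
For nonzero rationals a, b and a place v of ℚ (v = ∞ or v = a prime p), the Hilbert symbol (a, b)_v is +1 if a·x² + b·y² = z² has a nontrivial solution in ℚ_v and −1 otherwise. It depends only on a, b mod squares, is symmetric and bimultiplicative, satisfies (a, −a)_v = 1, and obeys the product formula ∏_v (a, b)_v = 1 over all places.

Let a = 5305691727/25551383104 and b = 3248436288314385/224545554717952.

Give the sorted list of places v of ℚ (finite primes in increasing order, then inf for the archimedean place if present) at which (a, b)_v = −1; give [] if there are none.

(a, b) ≡ (7, 23205) mod (ℚ^×)²; places V = {2, 3, 5, 7, 13, 17, 19, 23, 29, 53, ∞}.
(a,b)_3: α=4, u≡1; β=5, v≡1 (mod 3); (1|3)=+1, (1|3)=+1; sign (−1)^0·+1^5·+1^4 = +1.
(a,b)_∞: sgn(7)=+, sgn(23205)=+, so +1.
(a,b)_17: α=0, u≡12; β=1, v≡11 (mod 17); (12|17)=-1, (11|17)=-1; sign (−1)^0·-1^1·-1^0 = -1.
(a,b)_19: α=2, u≡4; β=2, v≡11 (mod 19); (4|19)=+1, (11|19)=+1; sign (−1)^0·+1^2·+1^2 = +1.
(a,b)_7: α=3, u≡4; β=7, v≡4 (mod 7); (4|7)=+1, (4|7)=+1; sign (−1)^1·+1^7·+1^3 = -1.
(a,b)_29: α=-2, u≡1; β=-2, v≡7 (mod 29); (1|29)=+1, (7|29)=+1; sign (−1)^0·+1^-2·+1^-2 = +1.
(a,b)_2: α=-6, β=-8; u≡7, v≡5 (mod 8); ε(u)ε(v)=1·0, αω(v)=-6·1, βω(u)=-8·0; sum ≡ 0  ⇒  +1.
(a,b)_23: α=2, u≡19; β=2, v≡10 (mod 23); (19|23)=-1, (10|23)=-1; sign (−1)^0·-1^2·-1^2 = +1.
(a,b)_13: α=-2, u≡6; β=-5, v≡4 (mod 13); (6|13)=-1, (4|13)=+1; sign (−1)^0·-1^-5·+1^-2 = -1.
(a,b)_5: α=0, u≡3; β=1, v≡1 (mod 5); (3|5)=-1, (1|5)=+1; sign (−1)^0·-1^1·+1^0 = -1.
(a,b)_53: α=-2, u≡15; β=-2, v≡28 (mod 53); (15|53)=+1, (28|53)=+1; sign (−1)^0·+1^-2·+1^-2 = +1.
Ram(7, 23205) = {5, 7, 13, 17}; no ℚ_5-point on the conic.

[5, 7, 13, 17]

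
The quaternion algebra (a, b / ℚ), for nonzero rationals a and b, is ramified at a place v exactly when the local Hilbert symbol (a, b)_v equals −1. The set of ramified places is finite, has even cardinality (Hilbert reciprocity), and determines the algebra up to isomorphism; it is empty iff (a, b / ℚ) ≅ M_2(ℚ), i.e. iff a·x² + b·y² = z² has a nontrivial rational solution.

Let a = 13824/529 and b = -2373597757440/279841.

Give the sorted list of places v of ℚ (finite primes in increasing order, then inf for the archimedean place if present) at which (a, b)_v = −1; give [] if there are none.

[2, 3, 7, 13]

(a, b) ≡ (6, -910) mod (ℚ^×)²; places V = {2, 3, 5, 7, 13, 19, 23, ∞}.
(a,b)_∞: sgn(6)=+, sgn(-910)=−, so +1.
(a,b)_3: α=3, u≡2; β=2, v≡2 (mod 3); (2|3)=-1, (2|3)=-1; sign (−1)^0·-1^2·-1^3 = -1.
(a,b)_7: α=0, u≡5; β=3, v≡6 (mod 7); (5|7)=-1, (6|7)=-1; sign (−1)^0·-1^3·-1^0 = -1.
(a,b)_13: α=0, u≡2; β=1, v≡6 (mod 13); (2|13)=-1, (6|13)=-1; sign (−1)^0·-1^1·-1^0 = -1.
(a,b)_23: α=-2, u≡1; β=-4, v≡14 (mod 23); (1|23)=+1, (14|23)=-1; sign (−1)^0·+1^-4·-1^-2 = +1.
(a,b)_5: α=0, u≡1; β=1, v≡2 (mod 5); (1|5)=+1, (2|5)=-1; sign (−1)^0·+1^1·-1^0 = +1.
(a,b)_19: α=0, u≡9; β=2, v≡18 (mod 19); (9|19)=+1, (18|19)=-1; sign (−1)^0·+1^2·-1^0 = +1.
(a,b)_2: α=9, β=15; u≡3, v≡1 (mod 8); ε(u)ε(v)=1·0, αω(v)=9·0, βω(u)=15·1; sum ≡ 1  ⇒  -1.
Ram(6, -910) = {2, 3, 7, 13}; no ℚ_2-point on the conic.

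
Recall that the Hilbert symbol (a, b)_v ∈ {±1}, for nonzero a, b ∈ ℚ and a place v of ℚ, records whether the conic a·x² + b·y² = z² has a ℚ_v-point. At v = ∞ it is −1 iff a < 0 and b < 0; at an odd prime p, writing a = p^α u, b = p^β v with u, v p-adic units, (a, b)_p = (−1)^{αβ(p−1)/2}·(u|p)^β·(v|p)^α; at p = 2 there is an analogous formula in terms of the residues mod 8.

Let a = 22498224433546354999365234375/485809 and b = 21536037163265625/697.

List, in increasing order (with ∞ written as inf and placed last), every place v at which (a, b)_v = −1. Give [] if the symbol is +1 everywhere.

(a, b) ≡ (20615, 697697) mod (ℚ^×)²; places V = {2, 3, 5, 7, 11, 13, 17, 19, 31, 41, ∞}.
(a,b)_7: α=5, u≡6; β=3, v≡3 (mod 7); (6|7)=-1, (3|7)=-1; sign (−1)^1·-1^3·-1^5 = -1.
(a,b)_13: α=2, u≡9; β=1, v≡8 (mod 13); (9|13)=+1, (8|13)=-1; sign (−1)^0·+1^1·-1^2 = +1.
(a,b)_2: α=0, β=0; u≡7, v≡1 (mod 8); ε(u)ε(v)=1·0, αω(v)=0·0, βω(u)=0·0; sum ≡ 0  ⇒  +1.
(a,b)_3: α=8, u≡2; β=4, v≡2 (mod 3); (2|3)=-1, (2|3)=-1; sign (−1)^0·-1^4·-1^8 = +1.
(a,b)_41: α=-2, u≡9; β=-1, v≡16 (mod 41); (9|41)=+1, (16|41)=+1; sign (−1)^0·+1^-1·+1^-2 = +1.
(a,b)_17: α=-2, u≡7; β=-1, v≡3 (mod 17); (7|17)=-1, (3|17)=-1; sign (−1)^0·-1^-1·-1^-2 = -1.
(a,b)_∞: sgn(20615)=+, sgn(697697)=+, so +1.
(a,b)_11: α=2, u≡3; β=1, v≡5 (mod 11); (3|11)=+1, (5|11)=+1; sign (−1)^0·+1^1·+1^2 = +1.
(a,b)_19: α=3, u≡2; β=2, v≡17 (mod 19); (2|19)=-1, (17|19)=+1; sign (−1)^0·-1^2·+1^3 = +1.
(a,b)_5: α=11, u≡3; β=6, v≡2 (mod 5); (3|5)=-1, (2|5)=-1; sign (−1)^0·-1^6·-1^11 = -1.
(a,b)_31: α=3, u≡28; β=2, v≡12 (mod 31); (28|31)=+1, (12|31)=-1; sign (−1)^0·+1^2·-1^3 = -1.
|Ram(20615, 697697)| = 4, even; anisotropic at {5, 7, 17, 31}.

[5, 7, 17, 31]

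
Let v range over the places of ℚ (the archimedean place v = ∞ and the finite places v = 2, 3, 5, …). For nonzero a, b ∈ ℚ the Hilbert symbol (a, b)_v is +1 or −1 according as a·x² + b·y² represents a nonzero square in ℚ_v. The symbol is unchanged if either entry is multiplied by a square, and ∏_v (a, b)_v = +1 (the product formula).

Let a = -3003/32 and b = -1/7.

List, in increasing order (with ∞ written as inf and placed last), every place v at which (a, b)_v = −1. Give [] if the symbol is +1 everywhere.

(a, b) ≡ (-6006, -7) mod (ℚ^×)²; places V = {2, 3, 7, 11, 13, ∞}.
(a,b)_13: α=1, u≡7; β=0, v≡11 (mod 13); (7|13)=-1, (11|13)=-1; sign (−1)^0·-1^0·-1^1 = -1.
(a,b)_2: α=-5, β=0; u≡5, v≡1 (mod 8); ε(u)ε(v)=0·0, αω(v)=-5·0, βω(u)=0·1; sum ≡ 0  ⇒  +1.
(a,b)_3: α=1, u≡2; β=0, v≡2 (mod 3); (2|3)=-1, (2|3)=-1; sign (−1)^0·-1^0·-1^1 = -1.
(a,b)_7: α=1, u≡3; β=-1, v≡6 (mod 7); (3|7)=-1, (6|7)=-1; sign (−1)^1·-1^-1·-1^1 = -1.
(a,b)_11: α=1, u≡9; β=0, v≡3 (mod 11); (9|11)=+1, (3|11)=+1; sign (−1)^0·+1^0·+1^1 = +1.
(a,b)_∞: sgn(-6006)=−, sgn(-7)=−, so -1.
(-6006, -7 / ℚ) ramifies at {3, 7, 13, ∞}: a division algebra.

[3, 7, 13, inf]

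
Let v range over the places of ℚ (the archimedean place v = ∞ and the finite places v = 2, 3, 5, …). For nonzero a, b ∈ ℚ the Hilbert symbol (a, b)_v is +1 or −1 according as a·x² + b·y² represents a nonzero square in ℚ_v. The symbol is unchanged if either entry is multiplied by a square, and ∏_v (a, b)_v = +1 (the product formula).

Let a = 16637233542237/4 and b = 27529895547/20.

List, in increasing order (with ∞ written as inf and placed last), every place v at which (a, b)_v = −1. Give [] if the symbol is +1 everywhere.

Mod squares: a ≡ 562397, b ≡ 312130335. Check v ∈ {∞, 2, 3, 5, 7, 11, 29, 37, 41, 43}.
v=7: a=7^4·(≡6), b=7^2·(≡6) mod 7; (6|7)=-1, (6|7)=-1; (−1)^{4·2·3}·(-1)^2·(-1)^4 = +1.
v=2: v_2(a)=-2, v_2(b)=-2; units ≡ 5, 7 (mod 8); ε·ε+αω+βω = 0·1+-2·0+-2·1 ≡ 0  ⇒  (a,b)_2 = +1.
v=11: a=11^1·(≡2), b=11^1·(≡6) mod 11; (2|11)=-1, (6|11)=-1; (−1)^{1·1·5}·(-1)^1·(-1)^1 = -1.
v=29: a=29^1·(≡10), b=29^1·(≡12) mod 29; (10|29)=-1, (12|29)=-1; (−1)^{1·1·14}·(-1)^1·(-1)^1 = +1.
v=43: a=43^1·(≡30), b=43^1·(≡21) mod 43; (30|43)=-1, (21|43)=+1; (−1)^{1·1·21}·(-1)^1·(+1)^1 = +1.
v=5: a=5^0·(≡3), b=5^-1·(≡3) mod 5; (3|5)=-1, (3|5)=-1; (−1)^{0·-1·2}·(-1)^-1·(-1)^0 = -1.
v=∞: 562397 > 0 and 312130335 > 0  ⇒  (a,b)_∞ = +1.
v=41: a=41^1·(≡20), b=41^1·(≡15) mod 41; (20|41)=+1, (15|41)=-1; (−1)^{1·1·20}·(+1)^1·(-1)^1 = -1.
v=37: a=37^2·(≡27), b=37^1·(≡18) mod 37; (27|37)=+1, (18|37)=-1; (−1)^{2·1·18}·(+1)^1·(-1)^2 = +1.
v=3: a=3^2·(≡2), b=3^3·(≡1) mod 3; (2|3)=-1, (1|3)=+1; (−1)^{2·3·1}·(-1)^3·(+1)^2 = -1.
Ram(562397, 312130335) = {3, 5, 11, 41}; no ℚ_3-point on the conic.

[3, 5, 11, 41]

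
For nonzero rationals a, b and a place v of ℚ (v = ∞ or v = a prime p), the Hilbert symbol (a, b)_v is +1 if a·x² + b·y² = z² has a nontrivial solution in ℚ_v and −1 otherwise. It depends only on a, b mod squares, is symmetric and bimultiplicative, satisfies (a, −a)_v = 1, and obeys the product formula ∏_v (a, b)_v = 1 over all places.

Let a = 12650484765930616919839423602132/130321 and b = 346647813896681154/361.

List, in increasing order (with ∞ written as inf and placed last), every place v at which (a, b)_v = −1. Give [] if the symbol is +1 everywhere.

Mod squares: a ≡ 29733, b ≡ 4386. Check v ∈ {∞, 2, 3, 11, 13, 17, 19, 23, 43, 53}.
v=2: v_2(a)=2, v_2(b)=1; units ≡ 5, 1 (mod 8); ε·ε+αω+βω = 0·0+2·0+1·1 ≡ 1  ⇒  (a,b)_2 = -1.
v=17: a=17^5·(≡2), b=17^3·(≡11) mod 17; (2|17)=+1, (11|17)=-1; (−1)^{5·3·8}·(+1)^3·(-1)^5 = -1.
v=19: a=19^-4·(≡7), b=19^-2·(≡4) mod 19; (7|19)=+1, (4|19)=+1; (−1)^{-4·-2·9}·(+1)^-2·(+1)^-4 = +1.
v=3: a=3^5·(≡2), b=3^3·(≡1) mod 3; (2|3)=-1, (1|3)=+1; (−1)^{5·3·1}·(-1)^3·(+1)^5 = +1.
v=53: a=53^3·(≡48), b=53^2·(≡15) mod 53; (48|53)=-1, (15|53)=+1; (−1)^{3·2·26}·(-1)^2·(+1)^3 = +1.
v=∞: 29733 > 0 and 4386 > 0  ⇒  (a,b)_∞ = +1.
v=13: a=13^2·(≡2), b=13^2·(≡5) mod 13; (2|13)=-1, (5|13)=-1; (−1)^{2·2·6}·(-1)^2·(-1)^2 = +1.
v=11: a=11^3·(≡10), b=11^2·(≡10) mod 11; (10|11)=-1, (10|11)=-1; (−1)^{3·2·5}·(-1)^2·(-1)^3 = -1.
v=43: a=43^2·(≡39), b=43^1·(≡11) mod 43; (39|43)=-1, (11|43)=+1; (−1)^{2·1·21}·(-1)^1·(+1)^2 = -1.
v=23: a=23^6·(≡20), b=23^2·(≡12) mod 23; (20|23)=-1, (12|23)=+1; (−1)^{6·2·11}·(-1)^2·(+1)^6 = +1.
Ram(29733, 4386) = {2, 11, 17, 43}; no ℚ_2-point on the conic.

[2, 11, 17, 43]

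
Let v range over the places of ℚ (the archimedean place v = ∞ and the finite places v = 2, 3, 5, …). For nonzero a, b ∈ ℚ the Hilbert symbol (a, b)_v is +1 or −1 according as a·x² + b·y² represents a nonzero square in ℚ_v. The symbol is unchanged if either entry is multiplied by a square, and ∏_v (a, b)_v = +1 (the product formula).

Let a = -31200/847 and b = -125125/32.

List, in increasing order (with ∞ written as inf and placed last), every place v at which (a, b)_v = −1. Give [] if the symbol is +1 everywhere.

[7, inf]

(a, b) ≡ (-546, -10010) mod (ℚ^×)²; places V = {2, 3, 5, 7, 11, 13, ∞}.
(a,b)_11: α=-2, u≡1; β=1, v≡1 (mod 11); (1|11)=+1, (1|11)=+1; sign (−1)^0·+1^1·+1^-2 = +1.
(a,b)_2: α=5, β=-5; u≡7, v≡3 (mod 8); ε(u)ε(v)=1·1, αω(v)=5·1, βω(u)=-5·0; sum ≡ 0  ⇒  +1.
(a,b)_∞: sgn(-546)=−, sgn(-10010)=−, so -1.
(a,b)_13: α=1, u≡9; β=1, v≡10 (mod 13); (9|13)=+1, (10|13)=+1; sign (−1)^0·+1^1·+1^1 = +1.
(a,b)_7: α=-1, u≡3; β=1, v≡6 (mod 7); (3|7)=-1, (6|7)=-1; sign (−1)^1·-1^1·-1^-1 = -1.
(a,b)_5: α=2, u≡1; β=3, v≡2 (mod 5); (1|5)=+1, (2|5)=-1; sign (−1)^0·+1^3·-1^2 = +1.
(a,b)_3: α=1, u≡1; β=0, v≡1 (mod 3); (1|3)=+1, (1|3)=+1; sign (−1)^0·+1^0·+1^1 = +1.
|Ram(-546, -10010)| = 2, even; anisotropic at {7, ∞}.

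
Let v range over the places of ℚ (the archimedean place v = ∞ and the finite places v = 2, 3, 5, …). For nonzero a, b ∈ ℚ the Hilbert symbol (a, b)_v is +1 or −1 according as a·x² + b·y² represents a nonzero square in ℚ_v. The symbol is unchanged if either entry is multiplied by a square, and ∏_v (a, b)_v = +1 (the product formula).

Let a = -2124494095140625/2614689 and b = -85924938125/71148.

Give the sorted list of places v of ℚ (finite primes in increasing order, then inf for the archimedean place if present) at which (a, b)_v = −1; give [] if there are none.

Mod squares: a ≡ -481, b ≡ -1427127. Check v ∈ {∞, 2, 3, 5, 7, 11, 13, 17, 23, 37, 43}.
v=11: a=11^-2·(≡9), b=11^-2·(≡8) mod 11; (9|11)=+1, (8|11)=-1; (−1)^{-2·-2·5}·(+1)^-2·(-1)^-2 = +1.
v=2: v_2(a)=0, v_2(b)=-2; units ≡ 7, 1 (mod 8); ε·ε+αω+βω = 1·0+0·0+-2·0 ≡ 0  ⇒  (a,b)_2 = +1.
v=13: a=13^1·(≡6), b=13^1·(≡7) mod 13; (6|13)=-1, (7|13)=-1; (−1)^{1·1·6}·(-1)^1·(-1)^1 = +1.
v=23: a=23^2·(≡3), b=23^1·(≡19) mod 23; (3|23)=+1, (19|23)=-1; (−1)^{2·1·11}·(+1)^1·(-1)^2 = +1.
v=7: a=7^-4·(≡4), b=7^-2·(≡3) mod 7; (4|7)=+1, (3|7)=-1; (−1)^{-4·-2·3}·(+1)^-2·(-1)^-4 = +1.
v=∞: -481 < 0 and -1427127 < 0  ⇒  (a,b)_∞ = -1.
v=43: a=43^2·(≡13), b=43^1·(≡5) mod 43; (13|43)=+1, (5|43)=-1; (−1)^{2·1·21}·(+1)^1·(-1)^2 = +1.
v=17: a=17^2·(≡3), b=17^2·(≡3) mod 17; (3|17)=-1, (3|17)=-1; (−1)^{2·2·8}·(-1)^2·(-1)^2 = +1.
v=5: a=5^6·(≡4), b=5^4·(≡3) mod 5; (4|5)=+1, (3|5)=-1; (−1)^{6·4·2}·(+1)^4·(-1)^6 = +1.
v=3: a=3^-2·(≡2), b=3^-1·(≡1) mod 3; (2|3)=-1, (1|3)=+1; (−1)^{-2·-1·1}·(-1)^-1·(+1)^-2 = -1.
v=37: a=37^1·(≡20), b=37^1·(≡20) mod 37; (20|37)=-1, (20|37)=-1; (−1)^{1·1·18}·(-1)^1·(-1)^1 = +1.
Ram(-481, -1427127) = {3, ∞}; no ℚ_3-point on the conic.

[3, inf]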